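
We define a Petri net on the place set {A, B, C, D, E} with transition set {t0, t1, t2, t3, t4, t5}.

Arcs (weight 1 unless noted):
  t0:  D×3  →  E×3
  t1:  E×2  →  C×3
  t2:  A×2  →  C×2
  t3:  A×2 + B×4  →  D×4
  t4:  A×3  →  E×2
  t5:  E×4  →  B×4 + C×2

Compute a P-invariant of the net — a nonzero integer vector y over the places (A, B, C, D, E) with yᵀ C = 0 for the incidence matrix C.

y = (A:2, B:2, C:2, D:3, E:3)

Incidence matrix C (rows=places, cols=transitions):
       t0   t1   t2   t3   t4   t5
    A   0    0   -2   -2   -3    0
    B   0    0    0   -4    0    4
    C   0    3    2    0    0    2
    D  -3    0    0    4    0    0
    E   3   -2    0    0    2   -4

Candidate y = [2, 2, 2, 3, 3]; check y·C column-wise:
  col t0: 2·0 + 2·0 + 2·0 + 3·-3 + 3·3 = 0
  col t1: 2·0 + 2·0 + 2·3 + 3·0 + 3·-2 = 0
  col t2: 2·-2 + 2·0 + 2·2 + 3·0 + 3·0 = 0
  col t3: 2·-2 + 2·-4 + 2·0 + 3·4 + 3·0 = 0
  col t4: 2·-3 + 2·0 + 2·0 + 3·0 + 3·2 = 0
  col t5: 2·0 + 2·4 + 2·2 + 3·0 + 3·-4 = 0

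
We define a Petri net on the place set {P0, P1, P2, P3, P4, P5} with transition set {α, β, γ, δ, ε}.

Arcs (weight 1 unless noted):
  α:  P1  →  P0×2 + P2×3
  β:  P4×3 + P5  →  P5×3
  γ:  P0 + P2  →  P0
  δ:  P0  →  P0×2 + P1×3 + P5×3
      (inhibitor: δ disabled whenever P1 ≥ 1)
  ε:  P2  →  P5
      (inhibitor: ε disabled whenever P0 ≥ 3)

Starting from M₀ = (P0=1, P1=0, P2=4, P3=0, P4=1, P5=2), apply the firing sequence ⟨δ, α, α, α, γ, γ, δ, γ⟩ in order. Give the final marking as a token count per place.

step 1: fire δ:  (P0=1, P1=0, P2=4, P3=0, P4=1, P5=2) → (P0=2, P1=3, P2=4, P3=0, P4=1, P5=5)
step 2: fire α:  (P0=2, P1=3, P2=4, P3=0, P4=1, P5=5) → (P0=4, P1=2, P2=7, P3=0, P4=1, P5=5)
step 3: fire α:  (P0=4, P1=2, P2=7, P3=0, P4=1, P5=5) → (P0=6, P1=1, P2=10, P3=0, P4=1, P5=5)
step 4: fire α:  (P0=6, P1=1, P2=10, P3=0, P4=1, P5=5) → (P0=8, P1=0, P2=13, P3=0, P4=1, P5=5)
step 5: fire γ:  (P0=8, P1=0, P2=13, P3=0, P4=1, P5=5) → (P0=8, P1=0, P2=12, P3=0, P4=1, P5=5)
step 6: fire γ:  (P0=8, P1=0, P2=12, P3=0, P4=1, P5=5) → (P0=8, P1=0, P2=11, P3=0, P4=1, P5=5)
step 7: fire δ:  (P0=8, P1=0, P2=11, P3=0, P4=1, P5=5) → (P0=9, P1=3, P2=11, P3=0, P4=1, P5=8)
step 8: fire γ:  (P0=9, P1=3, P2=11, P3=0, P4=1, P5=8) → (P0=9, P1=3, P2=10, P3=0, P4=1, P5=8)

(P0=9, P1=3, P2=10, P3=0, P4=1, P5=8)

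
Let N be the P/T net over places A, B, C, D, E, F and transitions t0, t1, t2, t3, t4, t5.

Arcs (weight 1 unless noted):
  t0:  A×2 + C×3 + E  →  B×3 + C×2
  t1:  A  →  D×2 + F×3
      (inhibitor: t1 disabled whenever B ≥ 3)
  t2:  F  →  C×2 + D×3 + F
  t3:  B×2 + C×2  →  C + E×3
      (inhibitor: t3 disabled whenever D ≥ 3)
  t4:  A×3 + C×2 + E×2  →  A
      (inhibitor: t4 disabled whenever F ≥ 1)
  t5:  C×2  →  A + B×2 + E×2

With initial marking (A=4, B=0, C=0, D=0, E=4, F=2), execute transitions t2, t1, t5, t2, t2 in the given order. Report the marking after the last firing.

step 1: fire t2:  (A=4, B=0, C=0, D=0, E=4, F=2) → (A=4, B=0, C=2, D=3, E=4, F=2)
step 2: fire t1:  (A=4, B=0, C=2, D=3, E=4, F=2) → (A=3, B=0, C=2, D=5, E=4, F=5)
step 3: fire t5:  (A=3, B=0, C=2, D=5, E=4, F=5) → (A=4, B=2, C=0, D=5, E=6, F=5)
step 4: fire t2:  (A=4, B=2, C=0, D=5, E=6, F=5) → (A=4, B=2, C=2, D=8, E=6, F=5)
step 5: fire t2:  (A=4, B=2, C=2, D=8, E=6, F=5) → (A=4, B=2, C=4, D=11, E=6, F=5)

(A=4, B=2, C=4, D=11, E=6, F=5)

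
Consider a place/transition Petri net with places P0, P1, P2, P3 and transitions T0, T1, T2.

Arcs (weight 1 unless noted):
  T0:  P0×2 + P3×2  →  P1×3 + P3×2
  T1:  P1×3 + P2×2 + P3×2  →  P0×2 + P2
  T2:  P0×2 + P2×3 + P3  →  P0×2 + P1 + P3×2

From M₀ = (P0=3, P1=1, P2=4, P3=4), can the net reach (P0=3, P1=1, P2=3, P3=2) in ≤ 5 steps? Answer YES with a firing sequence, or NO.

YES — reachable via ⟨T0, T1⟩ (2 firings)

step 1: fire T0:  (P0=3, P1=1, P2=4, P3=4) → (P0=1, P1=4, P2=4, P3=4)
step 2: fire T1:  (P0=1, P1=4, P2=4, P3=4) → (P0=3, P1=1, P2=3, P3=2)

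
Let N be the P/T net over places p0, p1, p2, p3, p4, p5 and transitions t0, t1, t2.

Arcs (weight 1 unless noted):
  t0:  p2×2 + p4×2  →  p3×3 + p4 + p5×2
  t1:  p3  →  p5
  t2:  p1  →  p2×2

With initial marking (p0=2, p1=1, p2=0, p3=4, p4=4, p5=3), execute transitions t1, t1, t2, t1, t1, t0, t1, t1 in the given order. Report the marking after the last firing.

(p0=2, p1=0, p2=0, p3=1, p4=3, p5=11)

step 1: fire t1:  (p0=2, p1=1, p2=0, p3=4, p4=4, p5=3) → (p0=2, p1=1, p2=0, p3=3, p4=4, p5=4)
step 2: fire t1:  (p0=2, p1=1, p2=0, p3=3, p4=4, p5=4) → (p0=2, p1=1, p2=0, p3=2, p4=4, p5=5)
step 3: fire t2:  (p0=2, p1=1, p2=0, p3=2, p4=4, p5=5) → (p0=2, p1=0, p2=2, p3=2, p4=4, p5=5)
step 4: fire t1:  (p0=2, p1=0, p2=2, p3=2, p4=4, p5=5) → (p0=2, p1=0, p2=2, p3=1, p4=4, p5=6)
step 5: fire t1:  (p0=2, p1=0, p2=2, p3=1, p4=4, p5=6) → (p0=2, p1=0, p2=2, p3=0, p4=4, p5=7)
step 6: fire t0:  (p0=2, p1=0, p2=2, p3=0, p4=4, p5=7) → (p0=2, p1=0, p2=0, p3=3, p4=3, p5=9)
step 7: fire t1:  (p0=2, p1=0, p2=0, p3=3, p4=3, p5=9) → (p0=2, p1=0, p2=0, p3=2, p4=3, p5=10)
step 8: fire t1:  (p0=2, p1=0, p2=0, p3=2, p4=3, p5=10) → (p0=2, p1=0, p2=0, p3=1, p4=3, p5=11)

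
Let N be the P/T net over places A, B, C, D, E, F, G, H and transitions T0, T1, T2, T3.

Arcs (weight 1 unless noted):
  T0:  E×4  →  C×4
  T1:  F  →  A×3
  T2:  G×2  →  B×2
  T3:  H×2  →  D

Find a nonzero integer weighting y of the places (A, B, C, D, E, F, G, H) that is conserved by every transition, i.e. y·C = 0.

y = (A:0, B:0, C:1, D:0, E:1, F:0, G:0, H:0)

Incidence matrix C (rows=places, cols=transitions):
       T0   T1   T2   T3
    A   0    3    0    0
    B   0    0    2    0
    C   4    0    0    0
    D   0    0    0    1
    E  -4    0    0    0
    F   0   -1    0    0
    G   0    0   -2    0
    H   0    0    0   -2

Candidate y = [0, 0, 1, 0, 1, 0, 0, 0]; check y·C column-wise:
  col T0: 1·4 + 1·-4 = 0
  col T1: 0·3 + 1·0 + 1·0 + 0·-1 = 0
  col T2: 0·2 + 1·0 + 1·0 + 0·-2 = 0
  col T3: 1·0 + 0·1 + 1·0 + 0·-2 = 0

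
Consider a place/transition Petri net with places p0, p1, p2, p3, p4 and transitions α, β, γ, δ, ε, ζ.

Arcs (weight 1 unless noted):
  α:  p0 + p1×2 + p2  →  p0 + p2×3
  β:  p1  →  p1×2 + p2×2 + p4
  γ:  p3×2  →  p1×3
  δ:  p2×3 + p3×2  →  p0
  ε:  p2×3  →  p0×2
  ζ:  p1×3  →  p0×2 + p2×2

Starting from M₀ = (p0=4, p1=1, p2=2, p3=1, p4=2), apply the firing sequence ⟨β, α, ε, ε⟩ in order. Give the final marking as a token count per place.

(p0=8, p1=0, p2=0, p3=1, p4=3)

step 1: fire β:  (p0=4, p1=1, p2=2, p3=1, p4=2) → (p0=4, p1=2, p2=4, p3=1, p4=3)
step 2: fire α:  (p0=4, p1=2, p2=4, p3=1, p4=3) → (p0=4, p1=0, p2=6, p3=1, p4=3)
step 3: fire ε:  (p0=4, p1=0, p2=6, p3=1, p4=3) → (p0=6, p1=0, p2=3, p3=1, p4=3)
step 4: fire ε:  (p0=6, p1=0, p2=3, p3=1, p4=3) → (p0=8, p1=0, p2=0, p3=1, p4=3)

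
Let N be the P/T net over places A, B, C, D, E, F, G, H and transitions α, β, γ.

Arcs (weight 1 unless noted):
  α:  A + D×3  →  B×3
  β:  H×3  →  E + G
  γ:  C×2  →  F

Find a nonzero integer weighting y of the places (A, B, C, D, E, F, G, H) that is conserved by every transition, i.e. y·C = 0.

Incidence matrix C (rows=places, cols=transitions):
        α    β    γ
    A  -1    0    0
    B   3    0    0
    C   0    0   -2
    D  -3    0    0
    E   0    1    0
    F   0    0    1
    G   0    1    0
    H   0   -3    0

Candidate y = [3, 1, 0, 0, 0, 0, 0, 0]; check y·C column-wise:
  col α: 3·-1 + 1·3 + 0·-3 = 0
  col β: 3·0 + 1·0 + 0·1 + 0·1 + 0·-3 = 0
  col γ: 3·0 + 1·0 + 0·-2 + 0·1 = 0

y = (A:3, B:1, C:0, D:0, E:0, F:0, G:0, H:0)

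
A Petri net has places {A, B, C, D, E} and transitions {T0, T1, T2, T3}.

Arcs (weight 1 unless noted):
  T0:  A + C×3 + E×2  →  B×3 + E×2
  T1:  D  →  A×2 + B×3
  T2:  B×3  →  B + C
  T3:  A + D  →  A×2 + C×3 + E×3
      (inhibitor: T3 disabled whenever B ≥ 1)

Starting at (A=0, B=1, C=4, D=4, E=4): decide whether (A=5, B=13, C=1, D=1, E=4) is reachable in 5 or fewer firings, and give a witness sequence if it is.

step 1: fire T1:  (A=0, B=1, C=4, D=4, E=4) → (A=2, B=4, C=4, D=3, E=4)
step 2: fire T0:  (A=2, B=4, C=4, D=3, E=4) → (A=1, B=7, C=1, D=3, E=4)
step 3: fire T1:  (A=1, B=7, C=1, D=3, E=4) → (A=3, B=10, C=1, D=2, E=4)
step 4: fire T1:  (A=3, B=10, C=1, D=2, E=4) → (A=5, B=13, C=1, D=1, E=4)

YES — reachable via ⟨T1, T0, T1, T1⟩ (4 firings)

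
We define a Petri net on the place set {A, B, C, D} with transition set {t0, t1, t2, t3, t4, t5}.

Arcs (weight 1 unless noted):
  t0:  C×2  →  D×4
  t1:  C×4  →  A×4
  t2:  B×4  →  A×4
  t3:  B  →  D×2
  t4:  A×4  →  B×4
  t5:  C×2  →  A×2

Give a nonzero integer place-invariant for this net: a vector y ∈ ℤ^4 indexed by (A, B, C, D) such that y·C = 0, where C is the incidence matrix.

y = (A:2, B:2, C:2, D:1)

Incidence matrix C (rows=places, cols=transitions):
       t0   t1   t2   t3   t4   t5
    A   0    4    4    0   -4    2
    B   0    0   -4   -1    4    0
    C  -2   -4    0    0    0   -2
    D   4    0    0    2    0    0

Candidate y = [2, 2, 2, 1]; check y·C column-wise:
  col t0: 2·0 + 2·0 + 2·-2 + 1·4 = 0
  col t1: 2·4 + 2·0 + 2·-4 + 1·0 = 0
  col t2: 2·4 + 2·-4 + 2·0 + 1·0 = 0
  col t3: 2·0 + 2·-1 + 2·0 + 1·2 = 0
  col t4: 2·-4 + 2·4 + 2·0 + 1·0 = 0
  col t5: 2·2 + 2·0 + 2·-2 + 1·0 = 0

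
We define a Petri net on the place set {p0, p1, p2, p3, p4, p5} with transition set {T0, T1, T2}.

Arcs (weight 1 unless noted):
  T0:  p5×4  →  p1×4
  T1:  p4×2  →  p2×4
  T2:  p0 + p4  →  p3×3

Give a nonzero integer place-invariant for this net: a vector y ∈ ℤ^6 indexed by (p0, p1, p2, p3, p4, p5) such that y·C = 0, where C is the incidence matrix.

y = (p0:3, p1:0, p2:0, p3:1, p4:0, p5:0)

Incidence matrix C (rows=places, cols=transitions):
       T0   T1   T2
   p0   0    0   -1
   p1   4    0    0
   p2   0    4    0
   p3   0    0    3
   p4   0   -2   -1
   p5  -4    0    0

Candidate y = [3, 0, 0, 1, 0, 0]; check y·C column-wise:
  col T0: 3·0 + 0·4 + 1·0 + 0·-4 = 0
  col T1: 3·0 + 0·4 + 1·0 + 0·-2 = 0
  col T2: 3·-1 + 1·3 + 0·-1 = 0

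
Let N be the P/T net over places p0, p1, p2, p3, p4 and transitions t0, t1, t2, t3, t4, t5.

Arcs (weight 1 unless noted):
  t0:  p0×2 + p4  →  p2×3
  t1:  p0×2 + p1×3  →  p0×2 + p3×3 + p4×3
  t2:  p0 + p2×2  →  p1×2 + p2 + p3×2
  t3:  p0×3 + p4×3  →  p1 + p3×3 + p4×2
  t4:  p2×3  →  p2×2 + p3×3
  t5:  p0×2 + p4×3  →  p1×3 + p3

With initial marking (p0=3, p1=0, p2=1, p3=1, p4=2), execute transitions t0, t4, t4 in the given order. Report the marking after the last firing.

(p0=1, p1=0, p2=2, p3=7, p4=1)

step 1: fire t0:  (p0=3, p1=0, p2=1, p3=1, p4=2) → (p0=1, p1=0, p2=4, p3=1, p4=1)
step 2: fire t4:  (p0=1, p1=0, p2=4, p3=1, p4=1) → (p0=1, p1=0, p2=3, p3=4, p4=1)
step 3: fire t4:  (p0=1, p1=0, p2=3, p3=4, p4=1) → (p0=1, p1=0, p2=2, p3=7, p4=1)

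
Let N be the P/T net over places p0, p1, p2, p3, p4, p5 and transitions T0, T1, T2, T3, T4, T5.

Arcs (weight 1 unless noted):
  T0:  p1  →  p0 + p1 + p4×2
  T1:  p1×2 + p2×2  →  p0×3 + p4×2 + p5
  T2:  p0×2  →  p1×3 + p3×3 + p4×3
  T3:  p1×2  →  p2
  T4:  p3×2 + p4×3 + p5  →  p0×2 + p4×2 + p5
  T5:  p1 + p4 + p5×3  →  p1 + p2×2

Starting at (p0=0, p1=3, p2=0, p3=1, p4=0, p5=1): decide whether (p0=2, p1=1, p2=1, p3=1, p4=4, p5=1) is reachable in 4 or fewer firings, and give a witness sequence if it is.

YES — reachable via ⟨T0, T0, T3⟩ (3 firings)

step 1: fire T0:  (p0=0, p1=3, p2=0, p3=1, p4=0, p5=1) → (p0=1, p1=3, p2=0, p3=1, p4=2, p5=1)
step 2: fire T0:  (p0=1, p1=3, p2=0, p3=1, p4=2, p5=1) → (p0=2, p1=3, p2=0, p3=1, p4=4, p5=1)
step 3: fire T3:  (p0=2, p1=3, p2=0, p3=1, p4=4, p5=1) → (p0=2, p1=1, p2=1, p3=1, p4=4, p5=1)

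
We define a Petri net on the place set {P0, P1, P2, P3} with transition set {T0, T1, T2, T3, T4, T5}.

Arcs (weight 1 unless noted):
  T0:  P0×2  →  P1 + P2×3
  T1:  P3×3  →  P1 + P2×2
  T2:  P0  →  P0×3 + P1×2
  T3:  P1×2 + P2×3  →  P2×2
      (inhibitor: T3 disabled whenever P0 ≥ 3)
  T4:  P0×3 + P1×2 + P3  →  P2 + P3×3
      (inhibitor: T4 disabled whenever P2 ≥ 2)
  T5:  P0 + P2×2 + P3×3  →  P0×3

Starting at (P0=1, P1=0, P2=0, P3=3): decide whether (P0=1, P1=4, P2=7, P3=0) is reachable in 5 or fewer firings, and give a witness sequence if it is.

depth 0: 1 marking
depth 1: 3 markings reached so far
depth 2: 7 markings reached so far
depth 3: 15 markings reached so far
depth 4: 28 markings reached so far
depth 5: 49 markings reached so far
target is not among the 49 markings reachable within 5 steps

NO — not reachable within 5 firings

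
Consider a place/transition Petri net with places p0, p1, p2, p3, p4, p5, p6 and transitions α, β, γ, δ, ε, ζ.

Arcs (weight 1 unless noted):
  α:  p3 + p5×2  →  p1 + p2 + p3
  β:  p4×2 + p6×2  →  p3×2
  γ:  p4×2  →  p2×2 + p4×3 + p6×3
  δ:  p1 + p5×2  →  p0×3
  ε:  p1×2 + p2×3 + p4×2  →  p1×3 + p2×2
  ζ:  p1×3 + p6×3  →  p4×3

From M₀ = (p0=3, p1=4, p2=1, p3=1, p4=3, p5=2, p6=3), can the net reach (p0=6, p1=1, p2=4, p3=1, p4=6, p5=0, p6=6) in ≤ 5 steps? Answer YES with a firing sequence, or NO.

YES — reachable via ⟨γ, γ, δ, ε, ζ⟩ (5 firings)

step 1: fire γ:  (p0=3, p1=4, p2=1, p3=1, p4=3, p5=2, p6=3) → (p0=3, p1=4, p2=3, p3=1, p4=4, p5=2, p6=6)
step 2: fire γ:  (p0=3, p1=4, p2=3, p3=1, p4=4, p5=2, p6=6) → (p0=3, p1=4, p2=5, p3=1, p4=5, p5=2, p6=9)
step 3: fire δ:  (p0=3, p1=4, p2=5, p3=1, p4=5, p5=2, p6=9) → (p0=6, p1=3, p2=5, p3=1, p4=5, p5=0, p6=9)
step 4: fire ε:  (p0=6, p1=3, p2=5, p3=1, p4=5, p5=0, p6=9) → (p0=6, p1=4, p2=4, p3=1, p4=3, p5=0, p6=9)
step 5: fire ζ:  (p0=6, p1=4, p2=4, p3=1, p4=3, p5=0, p6=9) → (p0=6, p1=1, p2=4, p3=1, p4=6, p5=0, p6=6)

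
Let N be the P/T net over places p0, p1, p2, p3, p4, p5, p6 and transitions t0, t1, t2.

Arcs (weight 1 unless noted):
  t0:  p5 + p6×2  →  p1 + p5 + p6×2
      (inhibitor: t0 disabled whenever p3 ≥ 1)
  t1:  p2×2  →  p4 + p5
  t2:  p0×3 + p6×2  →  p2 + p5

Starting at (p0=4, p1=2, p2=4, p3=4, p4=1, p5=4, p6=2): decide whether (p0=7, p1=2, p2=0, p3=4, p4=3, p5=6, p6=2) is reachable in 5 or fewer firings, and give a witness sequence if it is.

depth 0: 1 marking
depth 1: 3 markings reached so far
depth 2: 5 markings reached so far
depth 3: 6 markings reached so far
depth 4: 6 markings reached so far
(frontier empty at depth 4; search complete)
target is not among the 6 markings reachable within 5 steps

NO — not reachable within 5 firings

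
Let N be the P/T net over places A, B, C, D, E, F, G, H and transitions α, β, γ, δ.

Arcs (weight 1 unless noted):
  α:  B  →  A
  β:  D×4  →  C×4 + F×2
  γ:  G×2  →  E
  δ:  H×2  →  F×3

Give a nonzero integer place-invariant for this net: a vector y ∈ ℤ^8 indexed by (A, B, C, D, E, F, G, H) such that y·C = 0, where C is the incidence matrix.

y = (A:1, B:1, C:0, D:0, E:0, F:0, G:0, H:0)

Incidence matrix C (rows=places, cols=transitions):
        α    β    γ    δ
    A   1    0    0    0
    B  -1    0    0    0
    C   0    4    0    0
    D   0   -4    0    0
    E   0    0    1    0
    F   0    2    0    3
    G   0    0   -2    0
    H   0    0    0   -2

Candidate y = [1, 1, 0, 0, 0, 0, 0, 0]; check y·C column-wise:
  col α: 1·1 + 1·-1 = 0
  col β: 1·0 + 1·0 + 0·4 + 0·-4 + 0·2 = 0
  col γ: 1·0 + 1·0 + 0·1 + 0·-2 = 0
  col δ: 1·0 + 1·0 + 0·3 + 0·-2 = 0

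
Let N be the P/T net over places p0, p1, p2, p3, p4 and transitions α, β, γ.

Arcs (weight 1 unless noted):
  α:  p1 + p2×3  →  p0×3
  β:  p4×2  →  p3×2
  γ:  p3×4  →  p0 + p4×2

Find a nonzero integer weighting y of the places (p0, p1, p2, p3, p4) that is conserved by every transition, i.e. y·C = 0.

y = (p0:0, p1:3, p2:-1, p3:0, p4:0)

Incidence matrix C (rows=places, cols=transitions):
        α    β    γ
   p0   3    0    1
   p1  -1    0    0
   p2  -3    0    0
   p3   0    2   -4
   p4   0   -2    2

Candidate y = [0, 3, -1, 0, 0]; check y·C column-wise:
  col α: 0·3 + 3·-1 + -1·-3 = 0
  col β: 3·0 + -1·0 + 0·2 + 0·-2 = 0
  col γ: 0·1 + 3·0 + -1·0 + 0·-4 + 0·2 = 0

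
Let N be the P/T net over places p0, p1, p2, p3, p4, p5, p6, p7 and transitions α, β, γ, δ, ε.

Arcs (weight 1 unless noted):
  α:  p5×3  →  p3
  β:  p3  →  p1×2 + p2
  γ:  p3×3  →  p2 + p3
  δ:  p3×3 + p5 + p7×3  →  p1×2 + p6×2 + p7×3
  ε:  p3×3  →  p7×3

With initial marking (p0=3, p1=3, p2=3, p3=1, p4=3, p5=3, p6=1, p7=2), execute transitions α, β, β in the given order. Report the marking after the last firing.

(p0=3, p1=7, p2=5, p3=0, p4=3, p5=0, p6=1, p7=2)

step 1: fire α:  (p0=3, p1=3, p2=3, p3=1, p4=3, p5=3, p6=1, p7=2) → (p0=3, p1=3, p2=3, p3=2, p4=3, p5=0, p6=1, p7=2)
step 2: fire β:  (p0=3, p1=3, p2=3, p3=2, p4=3, p5=0, p6=1, p7=2) → (p0=3, p1=5, p2=4, p3=1, p4=3, p5=0, p6=1, p7=2)
step 3: fire β:  (p0=3, p1=5, p2=4, p3=1, p4=3, p5=0, p6=1, p7=2) → (p0=3, p1=7, p2=5, p3=0, p4=3, p5=0, p6=1, p7=2)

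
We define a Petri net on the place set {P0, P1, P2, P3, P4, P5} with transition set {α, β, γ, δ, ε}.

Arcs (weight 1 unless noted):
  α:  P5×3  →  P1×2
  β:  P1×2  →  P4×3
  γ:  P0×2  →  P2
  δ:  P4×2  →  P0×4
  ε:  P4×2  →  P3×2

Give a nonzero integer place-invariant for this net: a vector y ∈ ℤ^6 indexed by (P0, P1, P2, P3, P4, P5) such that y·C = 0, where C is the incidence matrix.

y = (P0:1, P1:3, P2:2, P3:2, P4:2, P5:2)

Incidence matrix C (rows=places, cols=transitions):
        α    β    γ    δ    ε
   P0   0    0   -2    4    0
   P1   2   -2    0    0    0
   P2   0    0    1    0    0
   P3   0    0    0    0    2
   P4   0    3    0   -2   -2
   P5  -3    0    0    0    0

Candidate y = [1, 3, 2, 2, 2, 2]; check y·C column-wise:
  col α: 1·0 + 3·2 + 2·0 + 2·0 + 2·0 + 2·-3 = 0
  col β: 1·0 + 3·-2 + 2·0 + 2·0 + 2·3 + 2·0 = 0
  col γ: 1·-2 + 3·0 + 2·1 + 2·0 + 2·0 + 2·0 = 0
  col δ: 1·4 + 3·0 + 2·0 + 2·0 + 2·-2 + 2·0 = 0
  col ε: 1·0 + 3·0 + 2·0 + 2·2 + 2·-2 + 2·0 = 0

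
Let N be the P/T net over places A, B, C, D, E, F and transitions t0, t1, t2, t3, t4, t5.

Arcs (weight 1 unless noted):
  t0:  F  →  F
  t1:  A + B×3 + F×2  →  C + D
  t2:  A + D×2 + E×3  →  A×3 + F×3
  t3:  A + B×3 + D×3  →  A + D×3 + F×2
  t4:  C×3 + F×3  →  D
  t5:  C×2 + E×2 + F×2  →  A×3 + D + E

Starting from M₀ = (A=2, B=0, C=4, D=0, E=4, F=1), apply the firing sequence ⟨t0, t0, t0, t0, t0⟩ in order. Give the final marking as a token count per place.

(A=2, B=0, C=4, D=0, E=4, F=1)

step 1: fire t0:  (A=2, B=0, C=4, D=0, E=4, F=1) → (A=2, B=0, C=4, D=0, E=4, F=1)
step 2: fire t0:  (A=2, B=0, C=4, D=0, E=4, F=1) → (A=2, B=0, C=4, D=0, E=4, F=1)
step 3: fire t0:  (A=2, B=0, C=4, D=0, E=4, F=1) → (A=2, B=0, C=4, D=0, E=4, F=1)
step 4: fire t0:  (A=2, B=0, C=4, D=0, E=4, F=1) → (A=2, B=0, C=4, D=0, E=4, F=1)
step 5: fire t0:  (A=2, B=0, C=4, D=0, E=4, F=1) → (A=2, B=0, C=4, D=0, E=4, F=1)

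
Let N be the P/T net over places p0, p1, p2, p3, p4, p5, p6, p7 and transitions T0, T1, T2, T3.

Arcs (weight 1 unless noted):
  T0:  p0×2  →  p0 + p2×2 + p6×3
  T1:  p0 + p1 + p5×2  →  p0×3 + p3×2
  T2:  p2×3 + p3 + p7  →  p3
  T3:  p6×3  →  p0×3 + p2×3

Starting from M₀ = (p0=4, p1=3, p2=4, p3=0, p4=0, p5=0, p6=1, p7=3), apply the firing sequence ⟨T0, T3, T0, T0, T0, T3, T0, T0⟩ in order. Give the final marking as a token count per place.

step 1: fire T0:  (p0=4, p1=3, p2=4, p3=0, p4=0, p5=0, p6=1, p7=3) → (p0=3, p1=3, p2=6, p3=0, p4=0, p5=0, p6=4, p7=3)
step 2: fire T3:  (p0=3, p1=3, p2=6, p3=0, p4=0, p5=0, p6=4, p7=3) → (p0=6, p1=3, p2=9, p3=0, p4=0, p5=0, p6=1, p7=3)
step 3: fire T0:  (p0=6, p1=3, p2=9, p3=0, p4=0, p5=0, p6=1, p7=3) → (p0=5, p1=3, p2=11, p3=0, p4=0, p5=0, p6=4, p7=3)
step 4: fire T0:  (p0=5, p1=3, p2=11, p3=0, p4=0, p5=0, p6=4, p7=3) → (p0=4, p1=3, p2=13, p3=0, p4=0, p5=0, p6=7, p7=3)
step 5: fire T0:  (p0=4, p1=3, p2=13, p3=0, p4=0, p5=0, p6=7, p7=3) → (p0=3, p1=3, p2=15, p3=0, p4=0, p5=0, p6=10, p7=3)
step 6: fire T3:  (p0=3, p1=3, p2=15, p3=0, p4=0, p5=0, p6=10, p7=3) → (p0=6, p1=3, p2=18, p3=0, p4=0, p5=0, p6=7, p7=3)
step 7: fire T0:  (p0=6, p1=3, p2=18, p3=0, p4=0, p5=0, p6=7, p7=3) → (p0=5, p1=3, p2=20, p3=0, p4=0, p5=0, p6=10, p7=3)
step 8: fire T0:  (p0=5, p1=3, p2=20, p3=0, p4=0, p5=0, p6=10, p7=3) → (p0=4, p1=3, p2=22, p3=0, p4=0, p5=0, p6=13, p7=3)

(p0=4, p1=3, p2=22, p3=0, p4=0, p5=0, p6=13, p7=3)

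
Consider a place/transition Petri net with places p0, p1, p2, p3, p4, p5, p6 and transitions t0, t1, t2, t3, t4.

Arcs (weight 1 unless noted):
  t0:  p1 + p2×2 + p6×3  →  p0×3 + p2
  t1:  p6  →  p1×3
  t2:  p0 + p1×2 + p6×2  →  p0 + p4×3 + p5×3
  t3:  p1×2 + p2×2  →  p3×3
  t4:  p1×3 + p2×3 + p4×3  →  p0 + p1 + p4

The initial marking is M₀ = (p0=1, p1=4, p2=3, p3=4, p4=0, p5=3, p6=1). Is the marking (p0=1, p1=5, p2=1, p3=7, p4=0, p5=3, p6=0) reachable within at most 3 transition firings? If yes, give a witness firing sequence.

YES — reachable via ⟨t1, t3⟩ (2 firings)

step 1: fire t1:  (p0=1, p1=4, p2=3, p3=4, p4=0, p5=3, p6=1) → (p0=1, p1=7, p2=3, p3=4, p4=0, p5=3, p6=0)
step 2: fire t3:  (p0=1, p1=7, p2=3, p3=4, p4=0, p5=3, p6=0) → (p0=1, p1=5, p2=1, p3=7, p4=0, p5=3, p6=0)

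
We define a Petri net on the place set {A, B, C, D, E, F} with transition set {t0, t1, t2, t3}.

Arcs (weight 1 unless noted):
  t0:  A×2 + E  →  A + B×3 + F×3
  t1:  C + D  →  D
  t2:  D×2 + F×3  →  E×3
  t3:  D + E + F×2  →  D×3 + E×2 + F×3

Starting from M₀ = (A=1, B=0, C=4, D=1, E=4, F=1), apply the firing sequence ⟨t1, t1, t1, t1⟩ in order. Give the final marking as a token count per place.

(A=1, B=0, C=0, D=1, E=4, F=1)

step 1: fire t1:  (A=1, B=0, C=4, D=1, E=4, F=1) → (A=1, B=0, C=3, D=1, E=4, F=1)
step 2: fire t1:  (A=1, B=0, C=3, D=1, E=4, F=1) → (A=1, B=0, C=2, D=1, E=4, F=1)
step 3: fire t1:  (A=1, B=0, C=2, D=1, E=4, F=1) → (A=1, B=0, C=1, D=1, E=4, F=1)
step 4: fire t1:  (A=1, B=0, C=1, D=1, E=4, F=1) → (A=1, B=0, C=0, D=1, E=4, F=1)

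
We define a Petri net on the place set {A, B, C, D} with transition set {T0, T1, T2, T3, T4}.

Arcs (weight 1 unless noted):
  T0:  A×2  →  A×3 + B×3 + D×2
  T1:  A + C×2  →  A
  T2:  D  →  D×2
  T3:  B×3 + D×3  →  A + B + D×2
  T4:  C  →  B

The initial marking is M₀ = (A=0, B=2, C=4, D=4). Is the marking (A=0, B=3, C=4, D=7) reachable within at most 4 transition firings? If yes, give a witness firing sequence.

NO — not reachable within 4 firings

depth 0: 1 marking
depth 1: 3 markings reached so far
depth 2: 7 markings reached so far
depth 3: 14 markings reached so far
depth 4: 24 markings reached so far
target is not among the 24 markings reachable within 4 steps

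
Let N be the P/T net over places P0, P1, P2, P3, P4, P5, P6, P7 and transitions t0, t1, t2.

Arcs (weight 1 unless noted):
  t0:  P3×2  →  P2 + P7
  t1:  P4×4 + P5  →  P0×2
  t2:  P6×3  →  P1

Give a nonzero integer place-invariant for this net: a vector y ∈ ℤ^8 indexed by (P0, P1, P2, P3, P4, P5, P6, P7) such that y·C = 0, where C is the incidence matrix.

y = (P0:0, P1:0, P2:2, P3:1, P4:0, P5:0, P6:0, P7:0)

Incidence matrix C (rows=places, cols=transitions):
       t0   t1   t2
   P0   0    2    0
   P1   0    0    1
   P2   1    0    0
   P3  -2    0    0
   P4   0   -4    0
   P5   0   -1    0
   P6   0    0   -3
   P7   1    0    0

Candidate y = [0, 0, 2, 1, 0, 0, 0, 0]; check y·C column-wise:
  col t0: 2·1 + 1·-2 + 0·1 = 0
  col t1: 0·2 + 2·0 + 1·0 + 0·-4 + 0·-1 = 0
  col t2: 0·1 + 2·0 + 1·0 + 0·-3 = 0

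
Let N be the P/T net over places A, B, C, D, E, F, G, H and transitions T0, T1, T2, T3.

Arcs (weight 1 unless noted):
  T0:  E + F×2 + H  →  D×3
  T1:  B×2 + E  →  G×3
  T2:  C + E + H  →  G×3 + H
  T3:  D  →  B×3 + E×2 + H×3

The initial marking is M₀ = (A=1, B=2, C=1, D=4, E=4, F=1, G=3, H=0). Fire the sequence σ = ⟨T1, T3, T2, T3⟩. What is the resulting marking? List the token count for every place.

(A=1, B=6, C=0, D=2, E=6, F=1, G=9, H=6)

step 1: fire T1:  (A=1, B=2, C=1, D=4, E=4, F=1, G=3, H=0) → (A=1, B=0, C=1, D=4, E=3, F=1, G=6, H=0)
step 2: fire T3:  (A=1, B=0, C=1, D=4, E=3, F=1, G=6, H=0) → (A=1, B=3, C=1, D=3, E=5, F=1, G=6, H=3)
step 3: fire T2:  (A=1, B=3, C=1, D=3, E=5, F=1, G=6, H=3) → (A=1, B=3, C=0, D=3, E=4, F=1, G=9, H=3)
step 4: fire T3:  (A=1, B=3, C=0, D=3, E=4, F=1, G=9, H=3) → (A=1, B=6, C=0, D=2, E=6, F=1, G=9, H=6)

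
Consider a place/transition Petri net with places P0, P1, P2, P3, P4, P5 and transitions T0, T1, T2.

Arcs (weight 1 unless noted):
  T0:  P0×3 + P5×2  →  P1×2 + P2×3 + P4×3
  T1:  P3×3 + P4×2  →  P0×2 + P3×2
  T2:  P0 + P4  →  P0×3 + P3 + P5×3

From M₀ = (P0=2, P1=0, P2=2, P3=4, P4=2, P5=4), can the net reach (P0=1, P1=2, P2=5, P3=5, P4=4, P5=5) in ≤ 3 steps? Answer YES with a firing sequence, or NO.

YES — reachable via ⟨T2, T0⟩ (2 firings)

step 1: fire T2:  (P0=2, P1=0, P2=2, P3=4, P4=2, P5=4) → (P0=4, P1=0, P2=2, P3=5, P4=1, P5=7)
step 2: fire T0:  (P0=4, P1=0, P2=2, P3=5, P4=1, P5=7) → (P0=1, P1=2, P2=5, P3=5, P4=4, P5=5)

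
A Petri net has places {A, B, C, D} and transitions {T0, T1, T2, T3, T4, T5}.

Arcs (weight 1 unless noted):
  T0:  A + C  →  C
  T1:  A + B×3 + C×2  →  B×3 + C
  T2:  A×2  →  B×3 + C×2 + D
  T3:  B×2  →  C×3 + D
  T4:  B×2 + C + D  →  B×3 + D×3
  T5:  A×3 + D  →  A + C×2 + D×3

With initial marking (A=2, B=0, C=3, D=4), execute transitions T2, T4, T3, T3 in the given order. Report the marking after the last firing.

step 1: fire T2:  (A=2, B=0, C=3, D=4) → (A=0, B=3, C=5, D=5)
step 2: fire T4:  (A=0, B=3, C=5, D=5) → (A=0, B=4, C=4, D=7)
step 3: fire T3:  (A=0, B=4, C=4, D=7) → (A=0, B=2, C=7, D=8)
step 4: fire T3:  (A=0, B=2, C=7, D=8) → (A=0, B=0, C=10, D=9)

(A=0, B=0, C=10, D=9)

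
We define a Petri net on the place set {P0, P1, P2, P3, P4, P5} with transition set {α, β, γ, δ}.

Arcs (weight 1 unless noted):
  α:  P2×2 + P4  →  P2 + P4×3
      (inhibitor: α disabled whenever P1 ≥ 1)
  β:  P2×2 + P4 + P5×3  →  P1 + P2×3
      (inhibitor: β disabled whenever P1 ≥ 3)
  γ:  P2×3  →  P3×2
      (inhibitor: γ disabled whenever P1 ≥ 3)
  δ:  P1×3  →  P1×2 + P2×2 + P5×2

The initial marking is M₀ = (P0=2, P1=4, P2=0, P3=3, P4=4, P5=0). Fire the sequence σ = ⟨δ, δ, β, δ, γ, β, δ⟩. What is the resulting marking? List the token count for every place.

(P0=2, P1=2, P2=7, P3=5, P4=2, P5=2)

step 1: fire δ:  (P0=2, P1=4, P2=0, P3=3, P4=4, P5=0) → (P0=2, P1=3, P2=2, P3=3, P4=4, P5=2)
step 2: fire δ:  (P0=2, P1=3, P2=2, P3=3, P4=4, P5=2) → (P0=2, P1=2, P2=4, P3=3, P4=4, P5=4)
step 3: fire β:  (P0=2, P1=2, P2=4, P3=3, P4=4, P5=4) → (P0=2, P1=3, P2=5, P3=3, P4=3, P5=1)
step 4: fire δ:  (P0=2, P1=3, P2=5, P3=3, P4=3, P5=1) → (P0=2, P1=2, P2=7, P3=3, P4=3, P5=3)
step 5: fire γ:  (P0=2, P1=2, P2=7, P3=3, P4=3, P5=3) → (P0=2, P1=2, P2=4, P3=5, P4=3, P5=3)
step 6: fire β:  (P0=2, P1=2, P2=4, P3=5, P4=3, P5=3) → (P0=2, P1=3, P2=5, P3=5, P4=2, P5=0)
step 7: fire δ:  (P0=2, P1=3, P2=5, P3=5, P4=2, P5=0) → (P0=2, P1=2, P2=7, P3=5, P4=2, P5=2)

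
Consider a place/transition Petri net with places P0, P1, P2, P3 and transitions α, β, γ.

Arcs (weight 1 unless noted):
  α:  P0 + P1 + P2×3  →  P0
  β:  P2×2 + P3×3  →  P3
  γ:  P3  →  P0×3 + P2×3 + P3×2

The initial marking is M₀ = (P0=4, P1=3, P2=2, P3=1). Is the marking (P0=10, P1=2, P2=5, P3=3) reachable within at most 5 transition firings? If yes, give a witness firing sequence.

YES — reachable via ⟨γ, α, γ⟩ (3 firings)

step 1: fire γ:  (P0=4, P1=3, P2=2, P3=1) → (P0=7, P1=3, P2=5, P3=2)
step 2: fire α:  (P0=7, P1=3, P2=5, P3=2) → (P0=7, P1=2, P2=2, P3=2)
step 3: fire γ:  (P0=7, P1=2, P2=2, P3=2) → (P0=10, P1=2, P2=5, P3=3)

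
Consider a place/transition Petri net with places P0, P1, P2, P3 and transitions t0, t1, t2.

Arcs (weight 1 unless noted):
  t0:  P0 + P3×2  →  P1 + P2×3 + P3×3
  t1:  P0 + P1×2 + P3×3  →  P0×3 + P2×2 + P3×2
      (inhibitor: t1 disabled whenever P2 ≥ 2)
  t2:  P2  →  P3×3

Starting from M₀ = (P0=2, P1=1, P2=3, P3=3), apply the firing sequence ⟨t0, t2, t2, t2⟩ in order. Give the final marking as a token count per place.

step 1: fire t0:  (P0=2, P1=1, P2=3, P3=3) → (P0=1, P1=2, P2=6, P3=4)
step 2: fire t2:  (P0=1, P1=2, P2=6, P3=4) → (P0=1, P1=2, P2=5, P3=7)
step 3: fire t2:  (P0=1, P1=2, P2=5, P3=7) → (P0=1, P1=2, P2=4, P3=10)
step 4: fire t2:  (P0=1, P1=2, P2=4, P3=10) → (P0=1, P1=2, P2=3, P3=13)

(P0=1, P1=2, P2=3, P3=13)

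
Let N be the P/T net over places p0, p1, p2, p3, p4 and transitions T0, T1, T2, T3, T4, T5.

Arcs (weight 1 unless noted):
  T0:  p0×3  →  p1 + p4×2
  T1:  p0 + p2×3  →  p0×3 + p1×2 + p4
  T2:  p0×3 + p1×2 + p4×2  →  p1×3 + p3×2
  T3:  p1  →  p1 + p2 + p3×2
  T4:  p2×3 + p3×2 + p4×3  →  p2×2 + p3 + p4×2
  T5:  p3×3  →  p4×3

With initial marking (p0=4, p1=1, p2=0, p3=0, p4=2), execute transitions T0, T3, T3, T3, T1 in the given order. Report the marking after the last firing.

(p0=3, p1=4, p2=0, p3=6, p4=5)

step 1: fire T0:  (p0=4, p1=1, p2=0, p3=0, p4=2) → (p0=1, p1=2, p2=0, p3=0, p4=4)
step 2: fire T3:  (p0=1, p1=2, p2=0, p3=0, p4=4) → (p0=1, p1=2, p2=1, p3=2, p4=4)
step 3: fire T3:  (p0=1, p1=2, p2=1, p3=2, p4=4) → (p0=1, p1=2, p2=2, p3=4, p4=4)
step 4: fire T3:  (p0=1, p1=2, p2=2, p3=4, p4=4) → (p0=1, p1=2, p2=3, p3=6, p4=4)
step 5: fire T1:  (p0=1, p1=2, p2=3, p3=6, p4=4) → (p0=3, p1=4, p2=0, p3=6, p4=5)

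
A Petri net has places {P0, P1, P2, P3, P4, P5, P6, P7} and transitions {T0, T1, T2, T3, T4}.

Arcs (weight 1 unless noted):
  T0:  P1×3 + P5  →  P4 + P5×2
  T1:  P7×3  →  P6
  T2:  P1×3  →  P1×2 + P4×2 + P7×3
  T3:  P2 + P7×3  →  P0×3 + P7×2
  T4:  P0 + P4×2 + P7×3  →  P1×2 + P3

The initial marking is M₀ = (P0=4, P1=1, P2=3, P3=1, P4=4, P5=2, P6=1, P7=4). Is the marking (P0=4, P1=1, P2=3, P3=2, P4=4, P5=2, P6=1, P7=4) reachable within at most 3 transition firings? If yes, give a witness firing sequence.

depth 0: 1 marking
depth 1: 4 markings reached so far
depth 2: 9 markings reached so far
depth 3: 13 markings reached so far
target is not among the 13 markings reachable within 3 steps

NO — not reachable within 3 firings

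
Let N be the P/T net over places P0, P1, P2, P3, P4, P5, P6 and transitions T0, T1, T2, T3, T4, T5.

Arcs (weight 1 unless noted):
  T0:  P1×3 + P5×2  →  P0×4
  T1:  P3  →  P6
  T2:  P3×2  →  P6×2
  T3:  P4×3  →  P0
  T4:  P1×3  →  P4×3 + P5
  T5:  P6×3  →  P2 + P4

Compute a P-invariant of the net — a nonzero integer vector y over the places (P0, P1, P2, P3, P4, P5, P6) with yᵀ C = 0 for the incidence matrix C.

Incidence matrix C (rows=places, cols=transitions):
       T0   T1   T2   T3   T4   T5
   P0   4    0    0    1    0    0
   P1  -3    0    0    0   -3    0
   P2   0    0    0    0    0    1
   P3   0   -1   -2    0    0    0
   P4   0    0    0   -3    3    1
   P5  -2    0    0    0    1    0
   P6   0    1    2    0    0   -3

Candidate y = [3, 2, -1, 0, 1, 3, 0]; check y·C column-wise:
  col T0: 3·4 + 2·-3 + -1·0 + 1·0 + 3·-2 = 0
  col T1: 3·0 + 2·0 + -1·0 + 0·-1 + 1·0 + 3·0 + 0·1 = 0
  col T2: 3·0 + 2·0 + -1·0 + 0·-2 + 1·0 + 3·0 + 0·2 = 0
  col T3: 3·1 + 2·0 + -1·0 + 1·-3 + 3·0 = 0
  col T4: 3·0 + 2·-3 + -1·0 + 1·3 + 3·1 = 0
  col T5: 3·0 + 2·0 + -1·1 + 1·1 + 3·0 + 0·-3 = 0

y = (P0:3, P1:2, P2:-1, P3:0, P4:1, P5:3, P6:0)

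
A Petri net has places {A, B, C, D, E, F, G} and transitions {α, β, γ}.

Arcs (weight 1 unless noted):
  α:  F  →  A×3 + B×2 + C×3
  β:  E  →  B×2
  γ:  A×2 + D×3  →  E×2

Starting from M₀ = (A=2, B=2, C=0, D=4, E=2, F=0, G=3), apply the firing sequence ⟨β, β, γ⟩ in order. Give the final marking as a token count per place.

step 1: fire β:  (A=2, B=2, C=0, D=4, E=2, F=0, G=3) → (A=2, B=4, C=0, D=4, E=1, F=0, G=3)
step 2: fire β:  (A=2, B=4, C=0, D=4, E=1, F=0, G=3) → (A=2, B=6, C=0, D=4, E=0, F=0, G=3)
step 3: fire γ:  (A=2, B=6, C=0, D=4, E=0, F=0, G=3) → (A=0, B=6, C=0, D=1, E=2, F=0, G=3)

(A=0, B=6, C=0, D=1, E=2, F=0, G=3)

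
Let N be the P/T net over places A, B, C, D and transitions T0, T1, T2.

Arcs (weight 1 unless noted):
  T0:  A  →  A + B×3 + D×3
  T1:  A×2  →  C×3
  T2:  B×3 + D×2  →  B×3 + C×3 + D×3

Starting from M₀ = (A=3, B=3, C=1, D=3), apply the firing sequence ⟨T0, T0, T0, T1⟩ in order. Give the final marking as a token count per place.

step 1: fire T0:  (A=3, B=3, C=1, D=3) → (A=3, B=6, C=1, D=6)
step 2: fire T0:  (A=3, B=6, C=1, D=6) → (A=3, B=9, C=1, D=9)
step 3: fire T0:  (A=3, B=9, C=1, D=9) → (A=3, B=12, C=1, D=12)
step 4: fire T1:  (A=3, B=12, C=1, D=12) → (A=1, B=12, C=4, D=12)

(A=1, B=12, C=4, D=12)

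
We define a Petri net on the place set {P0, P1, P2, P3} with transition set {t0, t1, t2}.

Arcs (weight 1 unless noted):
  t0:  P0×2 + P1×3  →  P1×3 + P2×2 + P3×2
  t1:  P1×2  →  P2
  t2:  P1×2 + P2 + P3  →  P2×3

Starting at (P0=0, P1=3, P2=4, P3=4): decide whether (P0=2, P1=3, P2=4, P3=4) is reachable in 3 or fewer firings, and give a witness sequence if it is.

depth 0: 1 marking
depth 1: 3 markings reached so far
depth 2: 3 markings reached so far
(frontier empty at depth 2; search complete)
target is not among the 3 markings reachable within 3 steps

NO — not reachable within 3 firings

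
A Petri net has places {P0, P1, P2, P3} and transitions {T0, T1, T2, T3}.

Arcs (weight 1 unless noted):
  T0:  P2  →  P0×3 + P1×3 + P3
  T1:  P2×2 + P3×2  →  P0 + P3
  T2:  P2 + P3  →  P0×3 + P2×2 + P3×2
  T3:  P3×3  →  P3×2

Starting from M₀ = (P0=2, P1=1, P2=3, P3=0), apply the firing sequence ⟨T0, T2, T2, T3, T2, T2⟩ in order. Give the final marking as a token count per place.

(P0=17, P1=4, P2=6, P3=4)

step 1: fire T0:  (P0=2, P1=1, P2=3, P3=0) → (P0=5, P1=4, P2=2, P3=1)
step 2: fire T2:  (P0=5, P1=4, P2=2, P3=1) → (P0=8, P1=4, P2=3, P3=2)
step 3: fire T2:  (P0=8, P1=4, P2=3, P3=2) → (P0=11, P1=4, P2=4, P3=3)
step 4: fire T3:  (P0=11, P1=4, P2=4, P3=3) → (P0=11, P1=4, P2=4, P3=2)
step 5: fire T2:  (P0=11, P1=4, P2=4, P3=2) → (P0=14, P1=4, P2=5, P3=3)
step 6: fire T2:  (P0=14, P1=4, P2=5, P3=3) → (P0=17, P1=4, P2=6, P3=4)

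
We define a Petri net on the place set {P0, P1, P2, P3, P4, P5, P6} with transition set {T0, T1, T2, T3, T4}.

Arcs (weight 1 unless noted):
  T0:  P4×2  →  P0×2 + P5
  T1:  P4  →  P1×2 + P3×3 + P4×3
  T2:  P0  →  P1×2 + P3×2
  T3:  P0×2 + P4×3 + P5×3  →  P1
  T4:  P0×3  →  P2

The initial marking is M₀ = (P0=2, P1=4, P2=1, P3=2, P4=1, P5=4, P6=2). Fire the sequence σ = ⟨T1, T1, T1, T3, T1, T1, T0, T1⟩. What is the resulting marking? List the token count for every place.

step 1: fire T1:  (P0=2, P1=4, P2=1, P3=2, P4=1, P5=4, P6=2) → (P0=2, P1=6, P2=1, P3=5, P4=3, P5=4, P6=2)
step 2: fire T1:  (P0=2, P1=6, P2=1, P3=5, P4=3, P5=4, P6=2) → (P0=2, P1=8, P2=1, P3=8, P4=5, P5=4, P6=2)
step 3: fire T1:  (P0=2, P1=8, P2=1, P3=8, P4=5, P5=4, P6=2) → (P0=2, P1=10, P2=1, P3=11, P4=7, P5=4, P6=2)
step 4: fire T3:  (P0=2, P1=10, P2=1, P3=11, P4=7, P5=4, P6=2) → (P0=0, P1=11, P2=1, P3=11, P4=4, P5=1, P6=2)
step 5: fire T1:  (P0=0, P1=11, P2=1, P3=11, P4=4, P5=1, P6=2) → (P0=0, P1=13, P2=1, P3=14, P4=6, P5=1, P6=2)
step 6: fire T1:  (P0=0, P1=13, P2=1, P3=14, P4=6, P5=1, P6=2) → (P0=0, P1=15, P2=1, P3=17, P4=8, P5=1, P6=2)
step 7: fire T0:  (P0=0, P1=15, P2=1, P3=17, P4=8, P5=1, P6=2) → (P0=2, P1=15, P2=1, P3=17, P4=6, P5=2, P6=2)
step 8: fire T1:  (P0=2, P1=15, P2=1, P3=17, P4=6, P5=2, P6=2) → (P0=2, P1=17, P2=1, P3=20, P4=8, P5=2, P6=2)

(P0=2, P1=17, P2=1, P3=20, P4=8, P5=2, P6=2)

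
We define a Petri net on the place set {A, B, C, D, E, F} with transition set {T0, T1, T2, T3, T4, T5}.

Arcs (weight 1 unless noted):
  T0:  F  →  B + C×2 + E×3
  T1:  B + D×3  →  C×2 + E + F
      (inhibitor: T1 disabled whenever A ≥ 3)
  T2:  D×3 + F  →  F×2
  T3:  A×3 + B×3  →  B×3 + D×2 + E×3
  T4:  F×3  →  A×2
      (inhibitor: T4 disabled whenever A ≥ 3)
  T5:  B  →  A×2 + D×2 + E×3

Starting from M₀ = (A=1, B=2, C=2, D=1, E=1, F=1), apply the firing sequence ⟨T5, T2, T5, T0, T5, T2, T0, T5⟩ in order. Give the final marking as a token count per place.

(A=9, B=0, C=6, D=3, E=19, F=1)

step 1: fire T5:  (A=1, B=2, C=2, D=1, E=1, F=1) → (A=3, B=1, C=2, D=3, E=4, F=1)
step 2: fire T2:  (A=3, B=1, C=2, D=3, E=4, F=1) → (A=3, B=1, C=2, D=0, E=4, F=2)
step 3: fire T5:  (A=3, B=1, C=2, D=0, E=4, F=2) → (A=5, B=0, C=2, D=2, E=7, F=2)
step 4: fire T0:  (A=5, B=0, C=2, D=2, E=7, F=2) → (A=5, B=1, C=4, D=2, E=10, F=1)
step 5: fire T5:  (A=5, B=1, C=4, D=2, E=10, F=1) → (A=7, B=0, C=4, D=4, E=13, F=1)
step 6: fire T2:  (A=7, B=0, C=4, D=4, E=13, F=1) → (A=7, B=0, C=4, D=1, E=13, F=2)
step 7: fire T0:  (A=7, B=0, C=4, D=1, E=13, F=2) → (A=7, B=1, C=6, D=1, E=16, F=1)
step 8: fire T5:  (A=7, B=1, C=6, D=1, E=16, F=1) → (A=9, B=0, C=6, D=3, E=19, F=1)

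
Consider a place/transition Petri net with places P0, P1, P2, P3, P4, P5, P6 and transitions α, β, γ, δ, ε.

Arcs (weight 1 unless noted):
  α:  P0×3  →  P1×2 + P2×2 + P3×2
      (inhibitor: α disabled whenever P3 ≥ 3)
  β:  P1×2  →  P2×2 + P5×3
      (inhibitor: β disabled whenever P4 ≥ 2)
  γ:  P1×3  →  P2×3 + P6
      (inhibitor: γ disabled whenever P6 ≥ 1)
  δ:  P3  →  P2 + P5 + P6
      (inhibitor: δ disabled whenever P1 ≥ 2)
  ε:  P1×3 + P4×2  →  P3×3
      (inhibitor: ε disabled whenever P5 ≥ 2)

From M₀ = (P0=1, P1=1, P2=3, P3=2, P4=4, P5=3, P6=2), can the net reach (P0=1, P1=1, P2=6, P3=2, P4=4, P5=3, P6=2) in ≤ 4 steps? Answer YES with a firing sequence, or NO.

NO — not reachable within 4 firings

depth 0: 1 marking
depth 1: 2 markings reached so far
depth 2: 3 markings reached so far
depth 3: 3 markings reached so far
(frontier empty at depth 3; search complete)
target is not among the 3 markings reachable within 4 steps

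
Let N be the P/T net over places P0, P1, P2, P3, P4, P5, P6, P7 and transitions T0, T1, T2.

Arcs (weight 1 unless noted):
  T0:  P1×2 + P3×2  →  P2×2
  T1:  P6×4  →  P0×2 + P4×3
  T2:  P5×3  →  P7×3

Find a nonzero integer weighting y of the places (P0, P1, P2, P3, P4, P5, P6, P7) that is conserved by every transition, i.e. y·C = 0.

Incidence matrix C (rows=places, cols=transitions):
       T0   T1   T2
   P0   0    2    0
   P1  -2    0    0
   P2   2    0    0
   P3  -2    0    0
   P4   0    3    0
   P5   0    0   -3
   P6   0   -4    0
   P7   0    0    3

Candidate y = [0, 1, 1, 0, 0, 0, 0, 0]; check y·C column-wise:
  col T0: 1·-2 + 1·2 + 0·-2 = 0
  col T1: 0·2 + 1·0 + 1·0 + 0·3 + 0·-4 = 0
  col T2: 1·0 + 1·0 + 0·-3 + 0·3 = 0

y = (P0:0, P1:1, P2:1, P3:0, P4:0, P5:0, P6:0, P7:0)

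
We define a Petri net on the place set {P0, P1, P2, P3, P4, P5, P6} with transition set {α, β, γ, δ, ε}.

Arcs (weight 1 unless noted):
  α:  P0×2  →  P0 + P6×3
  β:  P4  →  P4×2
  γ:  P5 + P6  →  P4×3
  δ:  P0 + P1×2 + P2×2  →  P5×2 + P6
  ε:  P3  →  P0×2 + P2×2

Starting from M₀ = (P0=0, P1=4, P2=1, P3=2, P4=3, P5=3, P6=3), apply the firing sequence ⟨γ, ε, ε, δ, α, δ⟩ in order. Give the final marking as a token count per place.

(P0=1, P1=0, P2=1, P3=0, P4=6, P5=6, P6=7)

step 1: fire γ:  (P0=0, P1=4, P2=1, P3=2, P4=3, P5=3, P6=3) → (P0=0, P1=4, P2=1, P3=2, P4=6, P5=2, P6=2)
step 2: fire ε:  (P0=0, P1=4, P2=1, P3=2, P4=6, P5=2, P6=2) → (P0=2, P1=4, P2=3, P3=1, P4=6, P5=2, P6=2)
step 3: fire ε:  (P0=2, P1=4, P2=3, P3=1, P4=6, P5=2, P6=2) → (P0=4, P1=4, P2=5, P3=0, P4=6, P5=2, P6=2)
step 4: fire δ:  (P0=4, P1=4, P2=5, P3=0, P4=6, P5=2, P6=2) → (P0=3, P1=2, P2=3, P3=0, P4=6, P5=4, P6=3)
step 5: fire α:  (P0=3, P1=2, P2=3, P3=0, P4=6, P5=4, P6=3) → (P0=2, P1=2, P2=3, P3=0, P4=6, P5=4, P6=6)
step 6: fire δ:  (P0=2, P1=2, P2=3, P3=0, P4=6, P5=4, P6=6) → (P0=1, P1=0, P2=1, P3=0, P4=6, P5=6, P6=7)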